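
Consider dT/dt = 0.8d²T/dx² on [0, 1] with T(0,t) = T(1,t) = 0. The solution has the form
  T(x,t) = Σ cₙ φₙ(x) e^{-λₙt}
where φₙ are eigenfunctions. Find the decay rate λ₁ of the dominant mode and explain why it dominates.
Eigenvalues: λₙ = 0.8n²π².
First three modes:
  n=1: λ₁ = 0.8π² ≈ 7.896
  n=2: λ₂ = 3.2π² ≈ 31.583 (4× faster decay)
  n=3: λ₃ = 7.2π² ≈ 71.061 (9× faster decay)
As t → ∞, higher modes decay exponentially faster. The n=1 mode dominates: T ~ c₁ sin(πx) e^{-λ₁t}.
Decay rate: λ₁ = 0.8π² ≈ 7.896.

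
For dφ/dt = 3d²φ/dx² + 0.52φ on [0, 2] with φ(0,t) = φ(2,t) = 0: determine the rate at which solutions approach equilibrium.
Eigenvalues: λₙ = 3n²π²/2² - 0.52.
First three modes:
  n=1: λ₁ = 3π²/2² - 0.52 ≈ 6.882
  n=2: λ₂ = 12π²/2² - 0.52 ≈ 29.089
  n=3: λ₃ = 27π²/2² - 0.52 ≈ 66.1
Since 3π²/2² ≈ 7.402 > 0.52, all λₙ > 0.
The n=1 mode decays slowest → dominates as t → ∞.
Asymptotic: φ ~ c₁ sin(πx/2) e^{-λ₁t} with decay rate λ₁ ≈ 6.882.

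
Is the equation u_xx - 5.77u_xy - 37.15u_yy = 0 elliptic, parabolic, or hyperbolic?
Computing B² - 4AC with A = 1, B = -5.77, C = -37.15: discriminant = 181.8929 (positive). Answer: hyperbolic.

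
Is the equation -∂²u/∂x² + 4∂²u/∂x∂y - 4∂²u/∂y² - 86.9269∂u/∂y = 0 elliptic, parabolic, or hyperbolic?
Computing B² - 4AC with A = -1, B = 4, C = -4: discriminant = 0 (zero). Answer: parabolic.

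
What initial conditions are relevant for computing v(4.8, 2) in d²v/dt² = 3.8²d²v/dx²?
Domain of dependence: [-2.8, 12.4]. Signals travel at speed 3.8, so data within |x - 4.8| ≤ 3.8·2 = 7.6 can reach the point.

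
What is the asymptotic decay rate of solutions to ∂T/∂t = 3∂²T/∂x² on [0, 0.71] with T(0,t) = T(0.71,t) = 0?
Eigenvalues: λₙ = 3n²π²/0.71².
First three modes:
  n=1: λ₁ = 3π²/0.71² ≈ 58.736
  n=2: λ₂ = 12π²/0.71² ≈ 234.944 (4× faster decay)
  n=3: λ₃ = 27π²/0.71² ≈ 528.624 (9× faster decay)
As t → ∞, higher modes decay exponentially faster. The n=1 mode dominates: T ~ c₁ sin(πx/0.71) e^{-λ₁t}.
Decay rate: λ₁ = 3π²/0.71² ≈ 58.736.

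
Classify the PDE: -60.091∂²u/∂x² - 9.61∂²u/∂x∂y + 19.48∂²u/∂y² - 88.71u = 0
A = -60.091, B = -9.61, C = 19.48. Discriminant B² - 4AC = 4774.64282. Since 4774.64282 > 0, hyperbolic.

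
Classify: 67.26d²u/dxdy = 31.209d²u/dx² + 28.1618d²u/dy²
Rewriting in standard form: -31.209d²u/dx² + 67.26d²u/dxdy - 28.1618d²u/dy² = 0. Hyperbolic (discriminant = 1008.3011352).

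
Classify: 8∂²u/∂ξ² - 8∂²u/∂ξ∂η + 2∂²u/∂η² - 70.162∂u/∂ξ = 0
Parabolic (discriminant = 0).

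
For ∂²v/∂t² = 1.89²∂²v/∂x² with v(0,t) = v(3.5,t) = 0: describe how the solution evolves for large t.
v oscillates (no decay). Energy is conserved; the solution oscillates indefinitely as standing waves.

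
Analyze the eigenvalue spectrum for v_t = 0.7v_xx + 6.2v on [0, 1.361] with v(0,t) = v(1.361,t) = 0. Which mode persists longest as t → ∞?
Eigenvalues: λₙ = 0.7n²π²/1.361² - 6.2.
First three modes:
  n=1: λ₁ = 0.7π²/1.361² - 6.2 ≈ -2.47
  n=2: λ₂ = 2.8π²/1.361² - 6.2 ≈ 8.719
  n=3: λ₃ = 6.3π²/1.361² - 6.2 ≈ 27.368
Since 0.7π²/1.361² ≈ 3.73 < 6.2, λ₁ < 0.
The n=1 mode grows fastest (−λₙ is largest for n=1) → dominates.
Asymptotic: v ~ c₁ sin(πx/1.361) e^{2.47t} (exponential growth at rate −λ₁ ≈ 2.47).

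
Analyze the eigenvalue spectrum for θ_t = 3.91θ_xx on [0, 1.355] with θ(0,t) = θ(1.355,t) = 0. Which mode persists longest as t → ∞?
Eigenvalues: λₙ = 3.91n²π²/1.355².
First three modes:
  n=1: λ₁ = 3.91π²/1.355² ≈ 21.018
  n=2: λ₂ = 15.64π²/1.355² ≈ 84.073 (4× faster decay)
  n=3: λ₃ = 35.19π²/1.355² ≈ 189.165 (9× faster decay)
As t → ∞, higher modes decay exponentially faster. The n=1 mode dominates: θ ~ c₁ sin(πx/1.355) e^{-λ₁t}.
Decay rate: λ₁ = 3.91π²/1.355² ≈ 21.018.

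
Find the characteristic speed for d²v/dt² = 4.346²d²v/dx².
Speed = 4.346. Information travels along characteristics x = x₀ ± 4.346t.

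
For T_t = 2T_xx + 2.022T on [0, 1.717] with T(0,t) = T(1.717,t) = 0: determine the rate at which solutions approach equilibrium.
Eigenvalues: λₙ = 2n²π²/1.717² - 2.022.
First three modes:
  n=1: λ₁ = 2π²/1.717² - 2.022 ≈ 4.674
  n=2: λ₂ = 8π²/1.717² - 2.022 ≈ 24.76
  n=3: λ₃ = 18π²/1.717² - 2.022 ≈ 58.238
Since 2π²/1.717² ≈ 6.696 > 2.022, all λₙ > 0.
The n=1 mode decays slowest → dominates as t → ∞.
Asymptotic: T ~ c₁ sin(πx/1.717) e^{-λ₁t} with decay rate λ₁ ≈ 4.674.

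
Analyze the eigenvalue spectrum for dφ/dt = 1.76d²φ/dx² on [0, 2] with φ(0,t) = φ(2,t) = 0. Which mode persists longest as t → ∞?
Eigenvalues: λₙ = 1.76n²π²/2².
First three modes:
  n=1: λ₁ = 1.76π²/2² ≈ 4.343
  n=2: λ₂ = 7.04π²/2² ≈ 17.371 (4× faster decay)
  n=3: λ₃ = 15.84π²/2² ≈ 39.084 (9× faster decay)
As t → ∞, higher modes decay exponentially faster. The n=1 mode dominates: φ ~ c₁ sin(πx/2) e^{-λ₁t}.
Decay rate: λ₁ = 1.76π²/2² ≈ 4.343.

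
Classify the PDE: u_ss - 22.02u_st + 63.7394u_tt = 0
A = 1, B = -22.02, C = 63.7394. Discriminant B² - 4AC = 229.9228. Since 229.9228 > 0, hyperbolic.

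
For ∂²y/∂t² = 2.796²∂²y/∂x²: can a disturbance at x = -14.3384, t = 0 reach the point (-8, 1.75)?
No. The domain of dependence is [-12.893, -3.107], and -14.3384 is outside this interval.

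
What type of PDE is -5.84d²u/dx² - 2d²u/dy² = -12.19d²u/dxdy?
Rewriting in standard form: -5.84d²u/dx² + 12.19d²u/dxdy - 2d²u/dy² = 0. With A = -5.84, B = 12.19, C = -2, the discriminant is 101.8761. This is a hyperbolic PDE.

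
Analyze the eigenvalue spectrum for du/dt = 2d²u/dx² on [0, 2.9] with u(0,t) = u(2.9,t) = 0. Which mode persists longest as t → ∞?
Eigenvalues: λₙ = 2n²π²/2.9².
First three modes:
  n=1: λ₁ = 2π²/2.9² ≈ 2.347
  n=2: λ₂ = 8π²/2.9² ≈ 9.388 (4× faster decay)
  n=3: λ₃ = 18π²/2.9² ≈ 21.124 (9× faster decay)
As t → ∞, higher modes decay exponentially faster. The n=1 mode dominates: u ~ c₁ sin(πx/2.9) e^{-λ₁t}.
Decay rate: λ₁ = 2π²/2.9² ≈ 2.347.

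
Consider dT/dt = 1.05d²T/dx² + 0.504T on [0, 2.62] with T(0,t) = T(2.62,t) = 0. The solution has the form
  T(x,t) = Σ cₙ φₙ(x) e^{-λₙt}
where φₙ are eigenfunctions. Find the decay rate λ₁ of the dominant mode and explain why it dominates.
Eigenvalues: λₙ = 1.05n²π²/2.62² - 0.504.
First three modes:
  n=1: λ₁ = 1.05π²/2.62² - 0.504 ≈ 1.006
  n=2: λ₂ = 4.2π²/2.62² - 0.504 ≈ 5.535
  n=3: λ₃ = 9.45π²/2.62² - 0.504 ≈ 13.083
Since 1.05π²/2.62² ≈ 1.51 > 0.504, all λₙ > 0.
The n=1 mode decays slowest → dominates as t → ∞.
Asymptotic: T ~ c₁ sin(πx/2.62) e^{-λ₁t} with decay rate λ₁ ≈ 1.006.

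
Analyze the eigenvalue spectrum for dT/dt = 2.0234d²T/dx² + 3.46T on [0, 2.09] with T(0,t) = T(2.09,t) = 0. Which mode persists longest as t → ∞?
Eigenvalues: λₙ = 2.0234n²π²/2.09² - 3.46.
First three modes:
  n=1: λ₁ = 2.0234π²/2.09² - 3.46 ≈ 1.112
  n=2: λ₂ = 8.0936π²/2.09² - 3.46 ≈ 14.827
  n=3: λ₃ = 18.2106π²/2.09² - 3.46 ≈ 37.686
Since 2.0234π²/2.09² ≈ 4.572 > 3.46, all λₙ > 0.
The n=1 mode decays slowest → dominates as t → ∞.
Asymptotic: T ~ c₁ sin(πx/2.09) e^{-λ₁t} with decay rate λ₁ ≈ 1.112.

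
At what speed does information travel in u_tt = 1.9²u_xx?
Speed = 1.9. Information travels along characteristics x = x₀ ± 1.9t.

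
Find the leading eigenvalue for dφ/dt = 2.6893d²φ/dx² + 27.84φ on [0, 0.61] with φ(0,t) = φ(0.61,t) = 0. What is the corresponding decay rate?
Eigenvalues: λₙ = 2.6893n²π²/0.61² - 27.84.
First three modes:
  n=1: λ₁ = 2.6893π²/0.61² - 27.84 ≈ 43.491
  n=2: λ₂ = 10.7572π²/0.61² - 27.84 ≈ 257.485
  n=3: λ₃ = 24.2037π²/0.61² - 27.84 ≈ 614.14
Since 2.6893π²/0.61² ≈ 71.331 > 27.84, all λₙ > 0.
The n=1 mode decays slowest → dominates as t → ∞.
Asymptotic: φ ~ c₁ sin(πx/0.61) e^{-λ₁t} with decay rate λ₁ ≈ 43.491.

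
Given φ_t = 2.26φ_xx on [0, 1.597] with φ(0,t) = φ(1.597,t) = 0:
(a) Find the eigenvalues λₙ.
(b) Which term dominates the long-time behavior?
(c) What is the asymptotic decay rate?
Eigenvalues: λₙ = 2.26n²π²/1.597².
First three modes:
  n=1: λ₁ = 2.26π²/1.597² ≈ 8.746
  n=2: λ₂ = 9.04π²/1.597² ≈ 34.983 (4× faster decay)
  n=3: λ₃ = 20.34π²/1.597² ≈ 78.712 (9× faster decay)
As t → ∞, higher modes decay exponentially faster. The n=1 mode dominates: φ ~ c₁ sin(πx/1.597) e^{-λ₁t}.
Decay rate: λ₁ = 2.26π²/1.597² ≈ 8.746.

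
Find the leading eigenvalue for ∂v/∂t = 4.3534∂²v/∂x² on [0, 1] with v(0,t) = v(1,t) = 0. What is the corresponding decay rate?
Eigenvalues: λₙ = 4.3534n²π².
First three modes:
  n=1: λ₁ = 4.3534π² ≈ 42.966
  n=2: λ₂ = 17.4136π² ≈ 171.865 (4× faster decay)
  n=3: λ₃ = 39.1806π² ≈ 386.697 (9× faster decay)
As t → ∞, higher modes decay exponentially faster. The n=1 mode dominates: v ~ c₁ sin(πx) e^{-λ₁t}.
Decay rate: λ₁ = 4.3534π² ≈ 42.966.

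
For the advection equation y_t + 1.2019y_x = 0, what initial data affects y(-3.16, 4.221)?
A single point: x = -8.2332199. The characteristic through (-3.16, 4.221) is x - 1.2019t = const, so x = -3.16 - 1.2019·4.221 = -8.2332199.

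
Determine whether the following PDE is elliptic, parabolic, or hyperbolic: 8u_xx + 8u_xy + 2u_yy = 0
Coefficients: A = 8, B = 8, C = 2. B² - 4AC = 0, which is zero, so the equation is parabolic.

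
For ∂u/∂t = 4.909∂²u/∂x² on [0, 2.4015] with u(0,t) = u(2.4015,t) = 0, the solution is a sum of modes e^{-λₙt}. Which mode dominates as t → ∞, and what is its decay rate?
Eigenvalues: λₙ = 4.909n²π²/2.4015².
First three modes:
  n=1: λ₁ = 4.909π²/2.4015² ≈ 8.401
  n=2: λ₂ = 19.636π²/2.4015² ≈ 33.604 (4× faster decay)
  n=3: λ₃ = 44.181π²/2.4015² ≈ 75.608 (9× faster decay)
As t → ∞, higher modes decay exponentially faster. The n=1 mode dominates: u ~ c₁ sin(πx/2.4015) e^{-λ₁t}.
Decay rate: λ₁ = 4.909π²/2.4015² ≈ 8.401.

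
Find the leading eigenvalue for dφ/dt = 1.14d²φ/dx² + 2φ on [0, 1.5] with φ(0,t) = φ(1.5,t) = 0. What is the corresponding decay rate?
Eigenvalues: λₙ = 1.14n²π²/1.5² - 2.
First three modes:
  n=1: λ₁ = 1.14π²/1.5² - 2 ≈ 3.001
  n=2: λ₂ = 4.56π²/1.5² - 2 ≈ 18.002
  n=3: λ₃ = 10.26π²/1.5² - 2 ≈ 43.005
Since 1.14π²/1.5² ≈ 5.001 > 2, all λₙ > 0.
The n=1 mode decays slowest → dominates as t → ∞.
Asymptotic: φ ~ c₁ sin(πx/1.5) e^{-λ₁t} with decay rate λ₁ ≈ 3.001.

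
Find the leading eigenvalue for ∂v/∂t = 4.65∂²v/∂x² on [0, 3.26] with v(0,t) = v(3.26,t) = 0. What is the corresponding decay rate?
Eigenvalues: λₙ = 4.65n²π²/3.26².
First three modes:
  n=1: λ₁ = 4.65π²/3.26² ≈ 4.318
  n=2: λ₂ = 18.6π²/3.26² ≈ 17.273 (4× faster decay)
  n=3: λ₃ = 41.85π²/3.26² ≈ 38.865 (9× faster decay)
As t → ∞, higher modes decay exponentially faster. The n=1 mode dominates: v ~ c₁ sin(πx/3.26) e^{-λ₁t}.
Decay rate: λ₁ = 4.65π²/3.26² ≈ 4.318.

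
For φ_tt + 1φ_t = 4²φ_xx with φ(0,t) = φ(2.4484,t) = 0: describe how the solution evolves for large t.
φ → 0. Damping (γ=1) dissipates energy; oscillations decay exponentially.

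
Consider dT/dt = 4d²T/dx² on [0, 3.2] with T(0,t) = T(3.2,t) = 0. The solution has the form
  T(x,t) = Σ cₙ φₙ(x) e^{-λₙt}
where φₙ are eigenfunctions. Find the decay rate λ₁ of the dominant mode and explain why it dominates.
Eigenvalues: λₙ = 4n²π²/3.2².
First three modes:
  n=1: λ₁ = 4π²/3.2² ≈ 3.855
  n=2: λ₂ = 16π²/3.2² ≈ 15.421 (4× faster decay)
  n=3: λ₃ = 36π²/3.2² ≈ 34.698 (9× faster decay)
As t → ∞, higher modes decay exponentially faster. The n=1 mode dominates: T ~ c₁ sin(πx/3.2) e^{-λ₁t}.
Decay rate: λ₁ = 4π²/3.2² ≈ 3.855.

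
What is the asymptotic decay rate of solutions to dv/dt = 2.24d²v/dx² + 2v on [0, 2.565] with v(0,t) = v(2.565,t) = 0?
Eigenvalues: λₙ = 2.24n²π²/2.565² - 2.
First three modes:
  n=1: λ₁ = 2.24π²/2.565² - 2 ≈ 1.36
  n=2: λ₂ = 8.96π²/2.565² - 2 ≈ 11.441
  n=3: λ₃ = 20.16π²/2.565² - 2 ≈ 28.242
Since 2.24π²/2.565² ≈ 3.36 > 2, all λₙ > 0.
The n=1 mode decays slowest → dominates as t → ∞.
Asymptotic: v ~ c₁ sin(πx/2.565) e^{-λ₁t} with decay rate λ₁ ≈ 1.36.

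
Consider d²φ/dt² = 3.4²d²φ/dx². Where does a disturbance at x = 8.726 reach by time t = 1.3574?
Domain of influence: [4.11084, 13.34116]. Data at x = 8.726 spreads outward at speed 3.4.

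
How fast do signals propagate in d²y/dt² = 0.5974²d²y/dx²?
Speed = 0.5974. Information travels along characteristics x = x₀ ± 0.5974t.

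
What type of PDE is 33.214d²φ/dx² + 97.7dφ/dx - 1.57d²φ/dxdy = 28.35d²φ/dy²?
Rewriting in standard form: 33.214d²φ/dx² - 1.57d²φ/dxdy - 28.35d²φ/dy² + 97.7dφ/dx = 0. With A = 33.214, B = -1.57, C = -28.35, the discriminant is 3768.9325. This is a hyperbolic PDE.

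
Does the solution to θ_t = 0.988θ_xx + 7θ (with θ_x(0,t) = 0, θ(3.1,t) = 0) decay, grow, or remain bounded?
θ grows unboundedly. Reaction dominates diffusion (r=7 > κπ²/(4L²)≈0.25); solution grows exponentially.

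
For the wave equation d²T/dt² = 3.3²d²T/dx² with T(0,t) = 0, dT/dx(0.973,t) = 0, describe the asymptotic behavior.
T oscillates (no decay). Energy is conserved; the solution oscillates indefinitely as standing waves.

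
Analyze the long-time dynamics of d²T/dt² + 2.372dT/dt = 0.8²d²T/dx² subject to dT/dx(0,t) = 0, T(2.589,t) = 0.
Long-time behavior: T → 0. Damping (γ=2.372) dissipates energy; oscillations decay exponentially.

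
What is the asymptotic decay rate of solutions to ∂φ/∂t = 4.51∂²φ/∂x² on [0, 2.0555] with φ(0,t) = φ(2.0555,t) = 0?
Eigenvalues: λₙ = 4.51n²π²/2.0555².
First three modes:
  n=1: λ₁ = 4.51π²/2.0555² ≈ 10.535
  n=2: λ₂ = 18.04π²/2.0555² ≈ 42.141 (4× faster decay)
  n=3: λ₃ = 40.59π²/2.0555² ≈ 94.816 (9× faster decay)
As t → ∞, higher modes decay exponentially faster. The n=1 mode dominates: φ ~ c₁ sin(πx/2.0555) e^{-λ₁t}.
Decay rate: λ₁ = 4.51π²/2.0555² ≈ 10.535.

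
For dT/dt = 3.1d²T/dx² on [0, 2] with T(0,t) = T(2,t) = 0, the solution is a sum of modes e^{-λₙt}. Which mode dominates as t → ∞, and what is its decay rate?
Eigenvalues: λₙ = 3.1n²π²/2².
First three modes:
  n=1: λ₁ = 3.1π²/2² ≈ 7.649
  n=2: λ₂ = 12.4π²/2² ≈ 30.596 (4× faster decay)
  n=3: λ₃ = 27.9π²/2² ≈ 68.84 (9× faster decay)
As t → ∞, higher modes decay exponentially faster. The n=1 mode dominates: T ~ c₁ sin(πx/2) e^{-λ₁t}.
Decay rate: λ₁ = 3.1π²/2² ≈ 7.649.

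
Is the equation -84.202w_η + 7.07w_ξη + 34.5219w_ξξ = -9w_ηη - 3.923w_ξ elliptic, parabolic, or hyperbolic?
Rewriting in standard form: 34.5219w_ξξ + 7.07w_ξη + 9w_ηη + 3.923w_ξ - 84.202w_η = 0. Computing B² - 4AC with A = 34.5219, B = 7.07, C = 9: discriminant = -1192.8035 (negative). Answer: elliptic.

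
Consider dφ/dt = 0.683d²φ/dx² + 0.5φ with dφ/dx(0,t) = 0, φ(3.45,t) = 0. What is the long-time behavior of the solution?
As t → ∞, φ grows unboundedly. Reaction dominates diffusion (r=0.5 > κπ²/(4L²)≈0.14); solution grows exponentially.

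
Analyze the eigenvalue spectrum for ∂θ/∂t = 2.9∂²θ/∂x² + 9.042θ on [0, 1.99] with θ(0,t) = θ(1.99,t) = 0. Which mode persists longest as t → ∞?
Eigenvalues: λₙ = 2.9n²π²/1.99² - 9.042.
First three modes:
  n=1: λ₁ = 2.9π²/1.99² - 9.042 ≈ -1.814
  n=2: λ₂ = 11.6π²/1.99² - 9.042 ≈ 19.868
  n=3: λ₃ = 26.1π²/1.99² - 9.042 ≈ 56.006
Since 2.9π²/1.99² ≈ 7.228 < 9.042, λ₁ < 0.
The n=1 mode grows fastest (−λₙ is largest for n=1) → dominates.
Asymptotic: θ ~ c₁ sin(πx/1.99) e^{1.814t} (exponential growth at rate −λ₁ ≈ 1.814).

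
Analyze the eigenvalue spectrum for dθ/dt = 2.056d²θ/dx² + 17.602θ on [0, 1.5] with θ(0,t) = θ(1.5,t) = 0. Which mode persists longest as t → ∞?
Eigenvalues: λₙ = 2.056n²π²/1.5² - 17.602.
First three modes:
  n=1: λ₁ = 2.056π²/1.5² - 17.602 ≈ -8.583
  n=2: λ₂ = 8.224π²/1.5² - 17.602 ≈ 18.473
  n=3: λ₃ = 18.504π²/1.5² - 17.602 ≈ 63.566
Since 2.056π²/1.5² ≈ 9.019 < 17.602, λ₁ < 0.
The n=1 mode grows fastest (−λₙ is largest for n=1) → dominates.
Asymptotic: θ ~ c₁ sin(πx/1.5) e^{8.583t} (exponential growth at rate −λ₁ ≈ 8.583).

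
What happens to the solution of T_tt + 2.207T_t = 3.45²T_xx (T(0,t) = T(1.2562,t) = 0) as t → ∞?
T → 0. Damping (γ=2.207) dissipates energy; oscillations decay exponentially.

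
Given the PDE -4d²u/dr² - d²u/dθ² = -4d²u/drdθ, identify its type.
Rewriting in standard form: -4d²u/dr² + 4d²u/drdθ - d²u/dθ² = 0. The second-order coefficients are A = -4, B = 4, C = -1. Since B² - 4AC = 0 = 0, this is a parabolic PDE.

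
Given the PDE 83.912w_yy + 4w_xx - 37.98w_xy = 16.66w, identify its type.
Rewriting in standard form: 4w_xx - 37.98w_xy + 83.912w_yy - 16.66w = 0. The second-order coefficients are A = 4, B = -37.98, C = 83.912. Since B² - 4AC = 99.8884 > 0, this is a hyperbolic PDE.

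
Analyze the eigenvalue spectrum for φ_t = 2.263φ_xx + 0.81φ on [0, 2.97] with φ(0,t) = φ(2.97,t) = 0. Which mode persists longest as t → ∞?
Eigenvalues: λₙ = 2.263n²π²/2.97² - 0.81.
First three modes:
  n=1: λ₁ = 2.263π²/2.97² - 0.81 ≈ 1.722
  n=2: λ₂ = 9.052π²/2.97² - 0.81 ≈ 9.318
  n=3: λ₃ = 20.367π²/2.97² - 0.81 ≈ 21.978
Since 2.263π²/2.97² ≈ 2.532 > 0.81, all λₙ > 0.
The n=1 mode decays slowest → dominates as t → ∞.
Asymptotic: φ ~ c₁ sin(πx/2.97) e^{-λ₁t} with decay rate λ₁ ≈ 1.722.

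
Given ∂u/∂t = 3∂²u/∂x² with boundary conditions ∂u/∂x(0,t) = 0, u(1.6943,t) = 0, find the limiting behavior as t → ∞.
u → 0. Heat escapes through the Dirichlet boundary.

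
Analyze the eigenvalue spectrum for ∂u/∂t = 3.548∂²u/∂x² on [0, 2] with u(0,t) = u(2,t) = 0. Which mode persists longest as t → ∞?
Eigenvalues: λₙ = 3.548n²π²/2².
First three modes:
  n=1: λ₁ = 3.548π²/2² ≈ 8.754
  n=2: λ₂ = 14.192π²/2² ≈ 35.017 (4× faster decay)
  n=3: λ₃ = 31.932π²/2² ≈ 78.789 (9× faster decay)
As t → ∞, higher modes decay exponentially faster. The n=1 mode dominates: u ~ c₁ sin(πx/2) e^{-λ₁t}.
Decay rate: λ₁ = 3.548π²/2² ≈ 8.754.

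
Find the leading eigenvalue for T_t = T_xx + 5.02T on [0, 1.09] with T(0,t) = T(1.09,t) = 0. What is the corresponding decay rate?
Eigenvalues: λₙ = n²π²/1.09² - 5.02.
First three modes:
  n=1: λ₁ = π²/1.09² - 5.02 ≈ 3.287
  n=2: λ₂ = 4π²/1.09² - 5.02 ≈ 28.208
  n=3: λ₃ = 9π²/1.09² - 5.02 ≈ 69.743
Since π²/1.09² ≈ 8.307 > 5.02, all λₙ > 0.
The n=1 mode decays slowest → dominates as t → ∞.
Asymptotic: T ~ c₁ sin(πx/1.09) e^{-λ₁t} with decay rate λ₁ ≈ 3.287.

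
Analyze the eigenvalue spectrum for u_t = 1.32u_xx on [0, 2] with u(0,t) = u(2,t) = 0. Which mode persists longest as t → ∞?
Eigenvalues: λₙ = 1.32n²π²/2².
First three modes:
  n=1: λ₁ = 1.32π²/2² ≈ 3.257
  n=2: λ₂ = 5.28π²/2² ≈ 13.028 (4× faster decay)
  n=3: λ₃ = 11.88π²/2² ≈ 29.313 (9× faster decay)
As t → ∞, higher modes decay exponentially faster. The n=1 mode dominates: u ~ c₁ sin(πx/2) e^{-λ₁t}.
Decay rate: λ₁ = 1.32π²/2² ≈ 3.257.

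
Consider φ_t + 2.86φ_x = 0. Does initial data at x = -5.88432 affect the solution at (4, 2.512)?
No. Only data at x = -3.18432 affects (4, 2.512). Advection has one-way propagation along characteristics.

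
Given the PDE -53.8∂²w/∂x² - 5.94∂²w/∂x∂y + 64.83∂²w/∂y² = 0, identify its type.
The second-order coefficients are A = -53.8, B = -5.94, C = 64.83. Since B² - 4AC = 13986.6996 > 0, this is a hyperbolic PDE.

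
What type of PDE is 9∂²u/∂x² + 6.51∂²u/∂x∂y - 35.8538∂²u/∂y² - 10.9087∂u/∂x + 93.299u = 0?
With A = 9, B = 6.51, C = -35.8538, the discriminant is 1333.1169. This is a hyperbolic PDE.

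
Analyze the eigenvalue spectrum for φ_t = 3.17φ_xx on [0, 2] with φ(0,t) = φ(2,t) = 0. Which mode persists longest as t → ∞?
Eigenvalues: λₙ = 3.17n²π²/2².
First three modes:
  n=1: λ₁ = 3.17π²/2² ≈ 7.822
  n=2: λ₂ = 12.68π²/2² ≈ 31.287 (4× faster decay)
  n=3: λ₃ = 28.53π²/2² ≈ 70.395 (9× faster decay)
As t → ∞, higher modes decay exponentially faster. The n=1 mode dominates: φ ~ c₁ sin(πx/2) e^{-λ₁t}.
Decay rate: λ₁ = 3.17π²/2² ≈ 7.822.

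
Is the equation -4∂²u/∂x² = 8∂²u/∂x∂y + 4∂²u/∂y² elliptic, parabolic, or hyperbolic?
Rewriting in standard form: -4∂²u/∂x² - 8∂²u/∂x∂y - 4∂²u/∂y² = 0. Computing B² - 4AC with A = -4, B = -8, C = -4: discriminant = 0 (zero). Answer: parabolic.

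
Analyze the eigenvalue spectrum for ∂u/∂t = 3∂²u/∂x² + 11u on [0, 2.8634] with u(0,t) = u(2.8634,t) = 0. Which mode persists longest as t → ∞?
Eigenvalues: λₙ = 3n²π²/2.8634² - 11.
First three modes:
  n=1: λ₁ = 3π²/2.8634² - 11 ≈ -7.389
  n=2: λ₂ = 12π²/2.8634² - 11 ≈ 3.445
  n=3: λ₃ = 27π²/2.8634² - 11 ≈ 21.501
Since 3π²/2.8634² ≈ 3.611 < 11, λ₁ < 0.
The n=1 mode grows fastest (−λₙ is largest for n=1) → dominates.
Asymptotic: u ~ c₁ sin(πx/2.8634) e^{7.389t} (exponential growth at rate −λ₁ ≈ 7.389).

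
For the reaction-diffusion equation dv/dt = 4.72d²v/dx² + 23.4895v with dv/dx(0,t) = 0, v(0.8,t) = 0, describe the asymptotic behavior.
v grows unboundedly. Reaction dominates diffusion (r=23.4895 > κπ²/(4L²)≈18.2); solution grows exponentially.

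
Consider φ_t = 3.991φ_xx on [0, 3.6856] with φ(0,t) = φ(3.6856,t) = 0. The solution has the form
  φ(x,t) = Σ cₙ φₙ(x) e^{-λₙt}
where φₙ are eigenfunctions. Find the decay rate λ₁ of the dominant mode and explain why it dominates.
Eigenvalues: λₙ = 3.991n²π²/3.6856².
First three modes:
  n=1: λ₁ = 3.991π²/3.6856² ≈ 2.9
  n=2: λ₂ = 15.964π²/3.6856² ≈ 11.599 (4× faster decay)
  n=3: λ₃ = 35.919π²/3.6856² ≈ 26.098 (9× faster decay)
As t → ∞, higher modes decay exponentially faster. The n=1 mode dominates: φ ~ c₁ sin(πx/3.6856) e^{-λ₁t}.
Decay rate: λ₁ = 3.991π²/3.6856² ≈ 2.9.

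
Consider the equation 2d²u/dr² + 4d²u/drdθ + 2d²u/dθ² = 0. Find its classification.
Parabolic. (A = 2, B = 4, C = 2 gives B² - 4AC = 0.)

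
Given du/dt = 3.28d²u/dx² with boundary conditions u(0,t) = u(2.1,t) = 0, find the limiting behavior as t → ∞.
u → 0. Heat diffuses out through both boundaries.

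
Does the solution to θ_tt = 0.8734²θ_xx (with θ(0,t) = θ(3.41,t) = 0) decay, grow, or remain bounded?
θ oscillates (no decay). Energy is conserved; the solution oscillates indefinitely as standing waves.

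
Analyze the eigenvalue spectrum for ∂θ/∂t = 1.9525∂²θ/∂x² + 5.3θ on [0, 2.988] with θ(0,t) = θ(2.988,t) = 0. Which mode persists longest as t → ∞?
Eigenvalues: λₙ = 1.9525n²π²/2.988² - 5.3.
First three modes:
  n=1: λ₁ = 1.9525π²/2.988² - 5.3 ≈ -3.142
  n=2: λ₂ = 7.81π²/2.988² - 5.3 ≈ 3.334
  n=3: λ₃ = 17.5725π²/2.988² - 5.3 ≈ 14.125
Since 1.9525π²/2.988² ≈ 2.158 < 5.3, λ₁ < 0.
The n=1 mode grows fastest (−λₙ is largest for n=1) → dominates.
Asymptotic: θ ~ c₁ sin(πx/2.988) e^{3.142t} (exponential growth at rate −λ₁ ≈ 3.142).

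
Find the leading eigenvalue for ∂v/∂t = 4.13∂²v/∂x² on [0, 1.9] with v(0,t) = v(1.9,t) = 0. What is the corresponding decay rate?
Eigenvalues: λₙ = 4.13n²π²/1.9².
First three modes:
  n=1: λ₁ = 4.13π²/1.9² ≈ 11.291
  n=2: λ₂ = 16.52π²/1.9² ≈ 45.165 (4× faster decay)
  n=3: λ₃ = 37.17π²/1.9² ≈ 101.621 (9× faster decay)
As t → ∞, higher modes decay exponentially faster. The n=1 mode dominates: v ~ c₁ sin(πx/1.9) e^{-λ₁t}.
Decay rate: λ₁ = 4.13π²/1.9² ≈ 11.291.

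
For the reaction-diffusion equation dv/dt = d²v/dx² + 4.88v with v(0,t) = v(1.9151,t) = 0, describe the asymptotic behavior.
v grows unboundedly. Reaction dominates diffusion (r=4.88 > κπ²/L²≈2.69); solution grows exponentially.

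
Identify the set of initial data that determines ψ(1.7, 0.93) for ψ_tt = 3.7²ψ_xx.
Domain of dependence: [-1.741, 5.141]. Signals travel at speed 3.7, so data within |x - 1.7| ≤ 3.7·0.93 = 3.441 can reach the point.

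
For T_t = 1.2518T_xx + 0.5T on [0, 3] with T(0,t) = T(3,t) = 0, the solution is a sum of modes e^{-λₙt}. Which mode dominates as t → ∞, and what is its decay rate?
Eigenvalues: λₙ = 1.2518n²π²/3² - 0.5.
First three modes:
  n=1: λ₁ = 1.2518π²/3² - 0.5 ≈ 0.873
  n=2: λ₂ = 5.0072π²/3² - 0.5 ≈ 4.991
  n=3: λ₃ = 11.2662π²/3² - 0.5 ≈ 11.855
Since 1.2518π²/3² ≈ 1.373 > 0.5, all λₙ > 0.
The n=1 mode decays slowest → dominates as t → ∞.
Asymptotic: T ~ c₁ sin(πx/3) e^{-λ₁t} with decay rate λ₁ ≈ 0.873.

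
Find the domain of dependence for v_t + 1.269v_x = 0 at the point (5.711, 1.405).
A single point: x = 3.928055. The characteristic through (5.711, 1.405) is x - 1.269t = const, so x = 5.711 - 1.269·1.405 = 3.928055.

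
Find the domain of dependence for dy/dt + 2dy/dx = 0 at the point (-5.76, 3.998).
A single point: x = -13.756. The characteristic through (-5.76, 3.998) is x - 2t = const, so x = -5.76 - 2·3.998 = -13.756.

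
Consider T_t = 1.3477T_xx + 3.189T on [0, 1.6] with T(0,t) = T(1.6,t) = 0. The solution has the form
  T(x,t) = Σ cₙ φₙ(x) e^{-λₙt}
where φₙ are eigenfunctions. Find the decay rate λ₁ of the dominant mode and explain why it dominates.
Eigenvalues: λₙ = 1.3477n²π²/1.6² - 3.189.
First three modes:
  n=1: λ₁ = 1.3477π²/1.6² - 3.189 ≈ 2.007
  n=2: λ₂ = 5.3908π²/1.6² - 3.189 ≈ 17.594
  n=3: λ₃ = 12.1293π²/1.6² - 3.189 ≈ 43.573
Since 1.3477π²/1.6² ≈ 5.196 > 3.189, all λₙ > 0.
The n=1 mode decays slowest → dominates as t → ∞.
Asymptotic: T ~ c₁ sin(πx/1.6) e^{-λ₁t} with decay rate λ₁ ≈ 2.007.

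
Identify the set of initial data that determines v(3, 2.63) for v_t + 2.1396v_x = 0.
A single point: x = -2.627148. The characteristic through (3, 2.63) is x - 2.1396t = const, so x = 3 - 2.1396·2.63 = -2.627148.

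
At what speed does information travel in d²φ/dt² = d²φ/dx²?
Speed = 1. Information travels along characteristics x = x₀ ± 1t.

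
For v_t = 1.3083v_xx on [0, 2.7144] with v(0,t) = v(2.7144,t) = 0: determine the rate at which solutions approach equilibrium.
Eigenvalues: λₙ = 1.3083n²π²/2.7144².
First three modes:
  n=1: λ₁ = 1.3083π²/2.7144² ≈ 1.753
  n=2: λ₂ = 5.2332π²/2.7144² ≈ 7.01 (4× faster decay)
  n=3: λ₃ = 11.7747π²/2.7144² ≈ 15.773 (9× faster decay)
As t → ∞, higher modes decay exponentially faster. The n=1 mode dominates: v ~ c₁ sin(πx/2.7144) e^{-λ₁t}.
Decay rate: λ₁ = 1.3083π²/2.7144² ≈ 1.753.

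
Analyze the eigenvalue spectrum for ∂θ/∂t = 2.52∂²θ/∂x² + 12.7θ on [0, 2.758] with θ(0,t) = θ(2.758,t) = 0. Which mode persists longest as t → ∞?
Eigenvalues: λₙ = 2.52n²π²/2.758² - 12.7.
First three modes:
  n=1: λ₁ = 2.52π²/2.758² - 12.7 ≈ -9.43
  n=2: λ₂ = 10.08π²/2.758² - 12.7 ≈ 0.379
  n=3: λ₃ = 22.68π²/2.758² - 12.7 ≈ 16.728
Since 2.52π²/2.758² ≈ 3.27 < 12.7, λ₁ < 0.
The n=1 mode grows fastest (−λₙ is largest for n=1) → dominates.
Asymptotic: θ ~ c₁ sin(πx/2.758) e^{9.43t} (exponential growth at rate −λ₁ ≈ 9.43).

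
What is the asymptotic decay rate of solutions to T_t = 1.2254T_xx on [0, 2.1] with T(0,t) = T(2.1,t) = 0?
Eigenvalues: λₙ = 1.2254n²π²/2.1².
First three modes:
  n=1: λ₁ = 1.2254π²/2.1² ≈ 2.742
  n=2: λ₂ = 4.9016π²/2.1² ≈ 10.97 (4× faster decay)
  n=3: λ₃ = 11.0286π²/2.1² ≈ 24.682 (9× faster decay)
As t → ∞, higher modes decay exponentially faster. The n=1 mode dominates: T ~ c₁ sin(πx/2.1) e^{-λ₁t}.
Decay rate: λ₁ = 1.2254π²/2.1² ≈ 2.742.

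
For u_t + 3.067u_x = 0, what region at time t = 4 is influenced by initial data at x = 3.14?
At x = 15.408. The characteristic carries data from (3.14, 0) to (15.408, 4).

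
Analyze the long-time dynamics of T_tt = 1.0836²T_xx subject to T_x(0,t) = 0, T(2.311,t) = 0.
Long-time behavior: T oscillates (no decay). Energy is conserved; the solution oscillates indefinitely as standing waves.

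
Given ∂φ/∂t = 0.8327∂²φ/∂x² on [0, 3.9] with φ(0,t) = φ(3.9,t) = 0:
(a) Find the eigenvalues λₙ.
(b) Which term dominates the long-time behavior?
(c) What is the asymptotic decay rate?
Eigenvalues: λₙ = 0.8327n²π²/3.9².
First three modes:
  n=1: λ₁ = 0.8327π²/3.9² ≈ 0.54
  n=2: λ₂ = 3.3308π²/3.9² ≈ 2.161 (4× faster decay)
  n=3: λ₃ = 7.4943π²/3.9² ≈ 4.863 (9× faster decay)
As t → ∞, higher modes decay exponentially faster. The n=1 mode dominates: φ ~ c₁ sin(πx/3.9) e^{-λ₁t}.
Decay rate: λ₁ = 0.8327π²/3.9² ≈ 0.54.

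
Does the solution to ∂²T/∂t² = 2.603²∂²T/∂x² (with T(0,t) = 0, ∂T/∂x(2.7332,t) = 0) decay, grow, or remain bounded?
T oscillates (no decay). Energy is conserved; the solution oscillates indefinitely as standing waves.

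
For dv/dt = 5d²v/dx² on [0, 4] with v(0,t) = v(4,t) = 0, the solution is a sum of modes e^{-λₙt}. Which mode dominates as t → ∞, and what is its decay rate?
Eigenvalues: λₙ = 5n²π²/4².
First three modes:
  n=1: λ₁ = 5π²/4² ≈ 3.084
  n=2: λ₂ = 20π²/4² ≈ 12.337 (4× faster decay)
  n=3: λ₃ = 45π²/4² ≈ 27.758 (9× faster decay)
As t → ∞, higher modes decay exponentially faster. The n=1 mode dominates: v ~ c₁ sin(πx/4) e^{-λ₁t}.
Decay rate: λ₁ = 5π²/4² ≈ 3.084.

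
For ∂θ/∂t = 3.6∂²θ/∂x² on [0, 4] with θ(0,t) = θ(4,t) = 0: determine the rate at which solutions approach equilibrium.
Eigenvalues: λₙ = 3.6n²π²/4².
First three modes:
  n=1: λ₁ = 3.6π²/4² ≈ 2.221
  n=2: λ₂ = 14.4π²/4² ≈ 8.883 (4× faster decay)
  n=3: λ₃ = 32.4π²/4² ≈ 19.986 (9× faster decay)
As t → ∞, higher modes decay exponentially faster. The n=1 mode dominates: θ ~ c₁ sin(πx/4) e^{-λ₁t}.
Decay rate: λ₁ = 3.6π²/4² ≈ 2.221.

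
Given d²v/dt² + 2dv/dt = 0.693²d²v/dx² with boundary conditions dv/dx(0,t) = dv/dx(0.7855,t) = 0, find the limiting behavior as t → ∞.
v → constant (steady state). Damping (γ=2) dissipates the nonconstant modes; with Neumann BCs the spatial average obeys M''+γM'=0 and tends to a finite limit.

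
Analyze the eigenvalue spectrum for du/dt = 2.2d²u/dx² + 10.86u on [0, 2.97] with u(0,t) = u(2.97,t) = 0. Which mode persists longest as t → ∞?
Eigenvalues: λₙ = 2.2n²π²/2.97² - 10.86.
First three modes:
  n=1: λ₁ = 2.2π²/2.97² - 10.86 ≈ -8.398
  n=2: λ₂ = 8.8π²/2.97² - 10.86 ≈ -1.014
  n=3: λ₃ = 19.8π²/2.97² - 10.86 ≈ 11.294
Since 2.2π²/2.97² ≈ 2.462 < 10.86, λ₁ < 0.
The n=1 mode grows fastest (−λₙ is largest for n=1) → dominates.
Asymptotic: u ~ c₁ sin(πx/2.97) e^{8.398t} (exponential growth at rate −λ₁ ≈ 8.398).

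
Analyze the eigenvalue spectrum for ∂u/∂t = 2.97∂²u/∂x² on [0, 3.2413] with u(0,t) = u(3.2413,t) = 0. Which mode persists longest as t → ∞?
Eigenvalues: λₙ = 2.97n²π²/3.2413².
First three modes:
  n=1: λ₁ = 2.97π²/3.2413² ≈ 2.79
  n=2: λ₂ = 11.88π²/3.2413² ≈ 11.16 (4× faster decay)
  n=3: λ₃ = 26.73π²/3.2413² ≈ 25.111 (9× faster decay)
As t → ∞, higher modes decay exponentially faster. The n=1 mode dominates: u ~ c₁ sin(πx/3.2413) e^{-λ₁t}.
Decay rate: λ₁ = 2.97π²/3.2413² ≈ 2.79.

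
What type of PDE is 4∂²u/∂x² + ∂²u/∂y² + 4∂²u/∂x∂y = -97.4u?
Rewriting in standard form: 4∂²u/∂x² + 4∂²u/∂x∂y + ∂²u/∂y² + 97.4u = 0. With A = 4, B = 4, C = 1, the discriminant is 0. This is a parabolic PDE.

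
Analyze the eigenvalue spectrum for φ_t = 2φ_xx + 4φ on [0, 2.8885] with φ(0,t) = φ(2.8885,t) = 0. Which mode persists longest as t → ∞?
Eigenvalues: λₙ = 2n²π²/2.8885² - 4.
First three modes:
  n=1: λ₁ = 2π²/2.8885² - 4 ≈ -1.634
  n=2: λ₂ = 8π²/2.8885² - 4 ≈ 5.463
  n=3: λ₃ = 18π²/2.8885² - 4 ≈ 17.293
Since 2π²/2.8885² ≈ 2.366 < 4, λ₁ < 0.
The n=1 mode grows fastest (−λₙ is largest for n=1) → dominates.
Asymptotic: φ ~ c₁ sin(πx/2.8885) e^{1.634t} (exponential growth at rate −λ₁ ≈ 1.634).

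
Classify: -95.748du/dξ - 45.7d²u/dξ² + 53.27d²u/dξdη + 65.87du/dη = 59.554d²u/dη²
Rewriting in standard form: -45.7d²u/dξ² + 53.27d²u/dξdη - 59.554d²u/dη² - 95.748du/dξ + 65.87du/dη = 0. Elliptic (discriminant = -8048.7783).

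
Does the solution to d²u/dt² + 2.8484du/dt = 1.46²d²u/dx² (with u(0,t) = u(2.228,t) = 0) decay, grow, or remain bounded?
u → 0. Damping (γ=2.8484) dissipates energy; oscillations decay exponentially.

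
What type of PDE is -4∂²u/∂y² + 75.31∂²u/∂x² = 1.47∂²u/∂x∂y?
Rewriting in standard form: 75.31∂²u/∂x² - 1.47∂²u/∂x∂y - 4∂²u/∂y² = 0. With A = 75.31, B = -1.47, C = -4, the discriminant is 1207.1209. This is a hyperbolic PDE.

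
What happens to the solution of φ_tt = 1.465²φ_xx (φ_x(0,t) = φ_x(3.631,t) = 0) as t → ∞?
φ oscillates about a mean that drifts linearly in t (generically unbounded; no decay). There is no damping, so the nonconstant modes persist as standing waves (energy conserved, no decay). But with Neumann conditions at both ends the constant mode has eigenvalue 0: the spatial mean M(t) of φ satisfies M'' = 0, so M(t) = M(0) + M'(0)·t. Unless the initial velocity has zero mean (∫φ_t(x,0)dx = 0), the solution grows linearly in t (unbounded, though not exponentially); if it does have zero mean, the solution stays bounded and simply oscillates.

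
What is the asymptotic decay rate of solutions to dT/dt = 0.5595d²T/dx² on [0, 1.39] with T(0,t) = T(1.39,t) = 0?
Eigenvalues: λₙ = 0.5595n²π²/1.39².
First three modes:
  n=1: λ₁ = 0.5595π²/1.39² ≈ 2.858
  n=2: λ₂ = 2.238π²/1.39² ≈ 11.432 (4× faster decay)
  n=3: λ₃ = 5.0355π²/1.39² ≈ 25.722 (9× faster decay)
As t → ∞, higher modes decay exponentially faster. The n=1 mode dominates: T ~ c₁ sin(πx/1.39) e^{-λ₁t}.
Decay rate: λ₁ = 0.5595π²/1.39² ≈ 2.858.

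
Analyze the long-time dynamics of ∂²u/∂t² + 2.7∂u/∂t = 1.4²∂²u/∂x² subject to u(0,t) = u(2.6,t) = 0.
Long-time behavior: u → 0. Damping (γ=2.7) dissipates energy; oscillations decay exponentially.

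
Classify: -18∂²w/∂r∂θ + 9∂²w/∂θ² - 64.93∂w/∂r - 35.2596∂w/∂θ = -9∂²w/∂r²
Rewriting in standard form: 9∂²w/∂r² - 18∂²w/∂r∂θ + 9∂²w/∂θ² - 64.93∂w/∂r - 35.2596∂w/∂θ = 0. Parabolic (discriminant = 0).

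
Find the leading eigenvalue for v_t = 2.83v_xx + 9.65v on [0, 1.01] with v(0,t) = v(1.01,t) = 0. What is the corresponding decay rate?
Eigenvalues: λₙ = 2.83n²π²/1.01² - 9.65.
First three modes:
  n=1: λ₁ = 2.83π²/1.01² - 9.65 ≈ 17.731
  n=2: λ₂ = 11.32π²/1.01² - 9.65 ≈ 99.873
  n=3: λ₃ = 25.47π²/1.01² - 9.65 ≈ 236.776
Since 2.83π²/1.01² ≈ 27.381 > 9.65, all λₙ > 0.
The n=1 mode decays slowest → dominates as t → ∞.
Asymptotic: v ~ c₁ sin(πx/1.01) e^{-λ₁t} with decay rate λ₁ ≈ 17.731.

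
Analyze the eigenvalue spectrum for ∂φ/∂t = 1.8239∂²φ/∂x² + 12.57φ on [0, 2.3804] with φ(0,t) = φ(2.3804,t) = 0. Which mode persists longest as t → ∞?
Eigenvalues: λₙ = 1.8239n²π²/2.3804² - 12.57.
First three modes:
  n=1: λ₁ = 1.8239π²/2.3804² - 12.57 ≈ -9.393
  n=2: λ₂ = 7.2956π²/2.3804² - 12.57 ≈ 0.138
  n=3: λ₃ = 16.4151π²/2.3804² - 12.57 ≈ 16.022
Since 1.8239π²/2.3804² ≈ 3.177 < 12.57, λ₁ < 0.
The n=1 mode grows fastest (−λₙ is largest for n=1) → dominates.
Asymptotic: φ ~ c₁ sin(πx/2.3804) e^{9.393t} (exponential growth at rate −λ₁ ≈ 9.393).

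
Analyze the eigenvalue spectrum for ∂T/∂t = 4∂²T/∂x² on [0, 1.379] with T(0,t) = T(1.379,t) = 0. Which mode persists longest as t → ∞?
Eigenvalues: λₙ = 4n²π²/1.379².
First three modes:
  n=1: λ₁ = 4π²/1.379² ≈ 20.76
  n=2: λ₂ = 16π²/1.379² ≈ 83.041 (4× faster decay)
  n=3: λ₃ = 36π²/1.379² ≈ 186.842 (9× faster decay)
As t → ∞, higher modes decay exponentially faster. The n=1 mode dominates: T ~ c₁ sin(πx/1.379) e^{-λ₁t}.
Decay rate: λ₁ = 4π²/1.379² ≈ 20.76.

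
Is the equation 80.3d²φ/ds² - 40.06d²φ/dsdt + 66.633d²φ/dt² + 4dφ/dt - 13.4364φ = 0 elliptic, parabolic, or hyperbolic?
Computing B² - 4AC with A = 80.3, B = -40.06, C = 66.633: discriminant = -19797.716 (negative). Answer: elliptic.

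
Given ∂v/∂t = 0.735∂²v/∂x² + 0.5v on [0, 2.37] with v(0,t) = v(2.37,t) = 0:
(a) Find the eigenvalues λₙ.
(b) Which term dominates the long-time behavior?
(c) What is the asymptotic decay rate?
Eigenvalues: λₙ = 0.735n²π²/2.37² - 0.5.
First three modes:
  n=1: λ₁ = 0.735π²/2.37² - 0.5 ≈ 0.791
  n=2: λ₂ = 2.94π²/2.37² - 0.5 ≈ 4.666
  n=3: λ₃ = 6.615π²/2.37² - 0.5 ≈ 11.123
Since 0.735π²/2.37² ≈ 1.291 > 0.5, all λₙ > 0.
The n=1 mode decays slowest → dominates as t → ∞.
Asymptotic: v ~ c₁ sin(πx/2.37) e^{-λ₁t} with decay rate λ₁ ≈ 0.791.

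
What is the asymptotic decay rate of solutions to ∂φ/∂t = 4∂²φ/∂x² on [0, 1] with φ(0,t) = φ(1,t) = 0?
Eigenvalues: λₙ = 4n²π².
First three modes:
  n=1: λ₁ = 4π² ≈ 39.478
  n=2: λ₂ = 16π² ≈ 157.914 (4× faster decay)
  n=3: λ₃ = 36π² ≈ 355.306 (9× faster decay)
As t → ∞, higher modes decay exponentially faster. The n=1 mode dominates: φ ~ c₁ sin(πx) e^{-λ₁t}.
Decay rate: λ₁ = 4π² ≈ 39.478.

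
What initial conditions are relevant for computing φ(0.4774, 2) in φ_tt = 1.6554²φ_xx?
Domain of dependence: [-2.8334, 3.7882]. Signals travel at speed 1.6554, so data within |x - 0.4774| ≤ 1.6554·2 = 3.3108 can reach the point.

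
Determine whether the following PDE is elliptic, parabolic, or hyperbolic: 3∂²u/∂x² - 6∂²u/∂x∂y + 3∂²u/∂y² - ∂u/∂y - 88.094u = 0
Coefficients: A = 3, B = -6, C = 3. B² - 4AC = 0, which is zero, so the equation is parabolic.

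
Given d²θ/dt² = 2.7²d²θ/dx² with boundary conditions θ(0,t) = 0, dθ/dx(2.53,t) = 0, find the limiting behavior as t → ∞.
θ oscillates (no decay). Energy is conserved; the solution oscillates indefinitely as standing waves.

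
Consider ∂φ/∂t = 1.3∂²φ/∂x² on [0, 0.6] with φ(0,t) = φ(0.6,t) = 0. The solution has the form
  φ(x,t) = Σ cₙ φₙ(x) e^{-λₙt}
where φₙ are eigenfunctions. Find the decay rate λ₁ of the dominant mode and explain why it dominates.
Eigenvalues: λₙ = 1.3n²π²/0.6².
First three modes:
  n=1: λ₁ = 1.3π²/0.6² ≈ 35.64
  n=2: λ₂ = 5.2π²/0.6² ≈ 142.561 (4× faster decay)
  n=3: λ₃ = 11.7π²/0.6² ≈ 320.762 (9× faster decay)
As t → ∞, higher modes decay exponentially faster. The n=1 mode dominates: φ ~ c₁ sin(πx/0.6) e^{-λ₁t}.
Decay rate: λ₁ = 1.3π²/0.6² ≈ 35.64.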